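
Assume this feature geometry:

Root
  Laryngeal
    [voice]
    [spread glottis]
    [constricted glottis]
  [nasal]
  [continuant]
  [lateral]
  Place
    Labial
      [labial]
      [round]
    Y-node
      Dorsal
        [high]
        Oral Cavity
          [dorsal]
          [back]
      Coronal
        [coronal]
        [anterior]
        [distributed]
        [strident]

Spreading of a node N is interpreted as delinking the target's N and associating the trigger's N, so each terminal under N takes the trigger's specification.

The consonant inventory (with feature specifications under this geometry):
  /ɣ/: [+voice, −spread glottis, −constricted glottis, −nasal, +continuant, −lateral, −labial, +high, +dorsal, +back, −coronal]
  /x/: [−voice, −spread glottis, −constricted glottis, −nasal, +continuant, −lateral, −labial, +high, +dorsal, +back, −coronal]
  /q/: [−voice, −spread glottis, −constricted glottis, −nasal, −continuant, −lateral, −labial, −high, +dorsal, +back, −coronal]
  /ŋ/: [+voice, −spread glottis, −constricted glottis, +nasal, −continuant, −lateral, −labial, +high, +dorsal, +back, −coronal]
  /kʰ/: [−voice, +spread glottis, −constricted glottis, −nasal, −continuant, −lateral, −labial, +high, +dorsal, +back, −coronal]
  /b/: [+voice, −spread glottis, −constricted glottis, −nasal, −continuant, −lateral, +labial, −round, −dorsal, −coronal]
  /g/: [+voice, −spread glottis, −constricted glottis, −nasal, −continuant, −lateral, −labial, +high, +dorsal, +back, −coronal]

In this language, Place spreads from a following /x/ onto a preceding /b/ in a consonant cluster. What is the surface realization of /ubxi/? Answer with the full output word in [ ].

The Place node dominates the terminals [labial], [round], [high], [dorsal], [back], [coronal], [anterior], [distributed], [strident].
The target acquires /x/'s values for everything under Place — [−labial], [+high], [+dorsal], [+back], [−coronal] — while keeping its own [voice], [spread glottis], [constricted glottis], ….
Among the inventory, only /g/ has exactly this specification, giving the surface form [ugxi].

[ugxi]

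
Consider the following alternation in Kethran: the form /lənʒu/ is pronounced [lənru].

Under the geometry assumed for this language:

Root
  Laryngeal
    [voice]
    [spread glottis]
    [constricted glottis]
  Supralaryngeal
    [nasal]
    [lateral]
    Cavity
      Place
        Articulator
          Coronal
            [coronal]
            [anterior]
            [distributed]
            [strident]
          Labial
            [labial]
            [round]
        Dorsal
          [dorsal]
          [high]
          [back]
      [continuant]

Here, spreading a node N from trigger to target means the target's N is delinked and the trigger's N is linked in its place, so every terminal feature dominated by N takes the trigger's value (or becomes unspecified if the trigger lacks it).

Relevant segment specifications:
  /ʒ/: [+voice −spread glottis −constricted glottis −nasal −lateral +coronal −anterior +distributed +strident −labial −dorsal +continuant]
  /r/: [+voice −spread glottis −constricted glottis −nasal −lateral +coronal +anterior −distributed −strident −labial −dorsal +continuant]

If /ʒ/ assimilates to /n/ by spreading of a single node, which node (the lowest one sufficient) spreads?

The alternation /ʒ/ → [r] changes [anterior], [distributed], [strident] and nothing else.
Tracing each changed feature up the tree, the paths first meet at Coronal; any lower node misses at least one of them.
If Coronal spreads, every terminal under it takes /n/'s value, producing [r] as observed.
Features on which the two segments disagree outside Coronal, such as [continuant], [nasal], are unchanged — nothing dominating them spread, and Coronal is the minimal sufficient constituent.

Coronal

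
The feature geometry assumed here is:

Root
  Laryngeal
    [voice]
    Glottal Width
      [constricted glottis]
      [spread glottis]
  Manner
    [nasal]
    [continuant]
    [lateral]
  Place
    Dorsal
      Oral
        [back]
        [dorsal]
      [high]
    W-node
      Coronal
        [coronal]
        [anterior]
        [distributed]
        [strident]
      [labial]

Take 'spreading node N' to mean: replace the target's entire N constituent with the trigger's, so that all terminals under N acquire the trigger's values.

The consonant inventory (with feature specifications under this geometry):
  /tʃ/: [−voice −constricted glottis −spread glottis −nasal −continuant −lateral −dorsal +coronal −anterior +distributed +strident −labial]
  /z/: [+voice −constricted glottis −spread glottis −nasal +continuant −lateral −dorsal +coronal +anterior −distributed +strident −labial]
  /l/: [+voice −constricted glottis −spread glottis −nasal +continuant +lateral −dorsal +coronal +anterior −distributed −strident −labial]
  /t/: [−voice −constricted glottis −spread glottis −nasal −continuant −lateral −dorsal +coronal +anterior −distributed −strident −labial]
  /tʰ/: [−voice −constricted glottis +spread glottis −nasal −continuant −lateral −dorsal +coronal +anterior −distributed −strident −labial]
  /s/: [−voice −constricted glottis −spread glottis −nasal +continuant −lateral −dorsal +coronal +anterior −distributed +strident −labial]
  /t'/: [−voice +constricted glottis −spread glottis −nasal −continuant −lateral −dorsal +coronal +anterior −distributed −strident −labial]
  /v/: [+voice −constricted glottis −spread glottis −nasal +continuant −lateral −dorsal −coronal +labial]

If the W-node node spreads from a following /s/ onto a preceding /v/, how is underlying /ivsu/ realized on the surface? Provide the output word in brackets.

The W-node node dominates the terminals [coronal], [anterior], [distributed], [strident], [labial].
Spreading W-node from /s/ onto /v/ replaces those values with /s/'s: [+coronal], [+anterior], [−distributed], [+strident], [−labial]. Features outside W-node ([voice], [constricted glottis], [spread glottis], …) stay as in /v/.
The resulting bundle matches /z/ in the inventory; substituting it for /v/ gives [izsu].

[izsu]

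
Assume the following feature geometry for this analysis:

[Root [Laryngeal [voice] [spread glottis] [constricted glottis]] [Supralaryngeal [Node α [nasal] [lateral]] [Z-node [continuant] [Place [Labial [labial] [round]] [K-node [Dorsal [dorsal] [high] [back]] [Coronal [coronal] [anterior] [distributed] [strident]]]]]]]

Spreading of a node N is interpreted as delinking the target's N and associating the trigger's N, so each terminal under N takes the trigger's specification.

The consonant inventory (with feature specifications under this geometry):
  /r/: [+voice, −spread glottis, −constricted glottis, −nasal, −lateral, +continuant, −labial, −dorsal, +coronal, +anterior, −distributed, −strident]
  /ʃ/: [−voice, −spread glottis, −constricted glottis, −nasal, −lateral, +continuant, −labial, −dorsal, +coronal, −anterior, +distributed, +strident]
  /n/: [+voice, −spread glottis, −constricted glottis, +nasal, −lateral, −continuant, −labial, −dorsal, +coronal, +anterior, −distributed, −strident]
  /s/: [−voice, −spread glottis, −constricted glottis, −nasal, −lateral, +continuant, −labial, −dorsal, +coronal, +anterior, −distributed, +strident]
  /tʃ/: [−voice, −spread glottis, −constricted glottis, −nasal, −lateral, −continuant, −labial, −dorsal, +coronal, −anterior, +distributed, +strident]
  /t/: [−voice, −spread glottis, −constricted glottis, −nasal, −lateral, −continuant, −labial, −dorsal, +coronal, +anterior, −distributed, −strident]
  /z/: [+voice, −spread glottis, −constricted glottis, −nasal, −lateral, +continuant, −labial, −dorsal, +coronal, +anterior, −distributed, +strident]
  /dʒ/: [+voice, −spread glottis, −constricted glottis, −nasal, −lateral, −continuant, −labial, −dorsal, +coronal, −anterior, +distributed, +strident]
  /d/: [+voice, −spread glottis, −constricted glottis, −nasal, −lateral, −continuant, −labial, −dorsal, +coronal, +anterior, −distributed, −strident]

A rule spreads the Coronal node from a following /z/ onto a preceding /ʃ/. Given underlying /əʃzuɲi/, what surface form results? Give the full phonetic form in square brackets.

Terminals under Coronal in this geometry: [coronal], [anterior], [distributed], [strident].
After delinking /ʃ/'s Coronal and linking /z/'s, the affected terminals become [+coronal], [+anterior], [−distributed], [+strident]; [voice], [spread glottis], [constricted glottis], … (outside Coronal) are retained from /ʃ/.
Among the inventory, only /s/ has exactly this specification, giving the surface form [əszuɲi].

[əszuɲi]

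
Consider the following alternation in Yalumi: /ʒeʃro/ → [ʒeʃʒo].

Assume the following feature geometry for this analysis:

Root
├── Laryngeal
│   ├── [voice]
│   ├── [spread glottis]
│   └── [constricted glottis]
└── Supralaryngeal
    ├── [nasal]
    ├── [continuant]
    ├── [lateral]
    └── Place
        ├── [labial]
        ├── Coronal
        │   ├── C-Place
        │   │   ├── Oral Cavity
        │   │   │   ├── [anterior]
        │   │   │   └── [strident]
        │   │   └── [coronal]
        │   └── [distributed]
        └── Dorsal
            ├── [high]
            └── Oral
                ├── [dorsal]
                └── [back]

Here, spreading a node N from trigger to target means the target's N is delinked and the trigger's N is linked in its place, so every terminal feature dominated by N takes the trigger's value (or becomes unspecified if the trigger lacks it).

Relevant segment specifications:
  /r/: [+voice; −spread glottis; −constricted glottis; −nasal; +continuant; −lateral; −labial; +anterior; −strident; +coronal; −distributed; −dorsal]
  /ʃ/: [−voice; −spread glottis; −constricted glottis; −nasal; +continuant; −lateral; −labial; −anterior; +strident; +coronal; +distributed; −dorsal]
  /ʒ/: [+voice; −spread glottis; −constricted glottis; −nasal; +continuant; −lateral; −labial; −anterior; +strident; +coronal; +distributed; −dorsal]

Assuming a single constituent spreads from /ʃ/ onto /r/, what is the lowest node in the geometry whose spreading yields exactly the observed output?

Coronal

The alternation /r/ → [ʒ] changes [anterior], [distributed], [strident] and nothing else.
The smallest constituent containing every changed terminal is Coronal — each of its daughters lacks at least one of the affected features.
If Coronal spreads, every terminal under it takes /ʃ/'s value, producing [ʒ] as observed.
[voice] stays as in /r/ although /ʃ/ differs there, so no node dominating it spread; among the remaining candidates Coronal is the lowest that derives the output.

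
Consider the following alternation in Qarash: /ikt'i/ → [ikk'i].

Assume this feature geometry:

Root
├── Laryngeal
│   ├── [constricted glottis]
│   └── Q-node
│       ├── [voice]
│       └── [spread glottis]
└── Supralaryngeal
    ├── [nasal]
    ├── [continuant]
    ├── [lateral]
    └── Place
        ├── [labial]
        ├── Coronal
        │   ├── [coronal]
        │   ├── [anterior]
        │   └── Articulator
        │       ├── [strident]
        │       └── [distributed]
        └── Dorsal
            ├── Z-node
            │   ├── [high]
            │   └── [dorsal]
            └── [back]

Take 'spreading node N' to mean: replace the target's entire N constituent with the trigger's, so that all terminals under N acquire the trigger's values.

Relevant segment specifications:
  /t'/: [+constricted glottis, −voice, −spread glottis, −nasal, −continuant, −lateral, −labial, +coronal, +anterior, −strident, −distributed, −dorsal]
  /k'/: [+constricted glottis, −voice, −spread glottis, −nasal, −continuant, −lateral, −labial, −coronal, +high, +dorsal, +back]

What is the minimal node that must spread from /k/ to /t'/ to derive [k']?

Feature comparison: [coronal], [anterior], [distributed], [strident], [dorsal], [high], [back] differ between /t'/ and [k']; the remaining terminals match.
In this geometry the lowest node dominating all of them is Place: every daughter of Place dominates only a proper subset, so no lower node suffices.
If Place spreads, every terminal under it takes /k/'s value, producing [k'] as observed.
[constricted glottis], a feature on which the two segments disagree outside Place, is unchanged — nothing dominating it spread, and Place is the minimal sufficient constituent.

Place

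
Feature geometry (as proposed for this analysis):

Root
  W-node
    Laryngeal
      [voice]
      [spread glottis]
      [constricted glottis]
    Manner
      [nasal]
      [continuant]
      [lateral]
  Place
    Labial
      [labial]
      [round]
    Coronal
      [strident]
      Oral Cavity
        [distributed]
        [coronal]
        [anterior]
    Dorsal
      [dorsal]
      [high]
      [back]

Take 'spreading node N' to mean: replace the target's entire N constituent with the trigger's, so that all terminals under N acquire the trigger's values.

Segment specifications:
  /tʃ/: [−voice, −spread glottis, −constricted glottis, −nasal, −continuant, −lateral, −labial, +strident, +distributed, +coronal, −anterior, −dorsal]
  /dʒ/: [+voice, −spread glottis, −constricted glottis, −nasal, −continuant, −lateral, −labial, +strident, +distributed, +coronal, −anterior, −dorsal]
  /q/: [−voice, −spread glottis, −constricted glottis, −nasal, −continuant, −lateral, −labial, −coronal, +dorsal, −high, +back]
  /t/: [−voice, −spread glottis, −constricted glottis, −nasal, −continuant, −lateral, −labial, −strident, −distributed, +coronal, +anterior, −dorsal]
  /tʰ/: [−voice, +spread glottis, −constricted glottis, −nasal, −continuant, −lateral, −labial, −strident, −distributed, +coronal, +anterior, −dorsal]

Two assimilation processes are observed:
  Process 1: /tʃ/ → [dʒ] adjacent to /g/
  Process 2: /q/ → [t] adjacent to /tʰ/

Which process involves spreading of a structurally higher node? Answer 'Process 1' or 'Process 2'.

Process 2

Process 1 alters [voice]; the lowest dominating node is [voice] (depth 3 from Root).
In Process 2, [coronal], [anterior], [distributed], [strident], [dorsal], [high], [back] change, so the minimal spreading node is Place at depth 1.
Place (depth 1) sits above [voice] (depth 3), making Process 2 the one with the higher spreading node.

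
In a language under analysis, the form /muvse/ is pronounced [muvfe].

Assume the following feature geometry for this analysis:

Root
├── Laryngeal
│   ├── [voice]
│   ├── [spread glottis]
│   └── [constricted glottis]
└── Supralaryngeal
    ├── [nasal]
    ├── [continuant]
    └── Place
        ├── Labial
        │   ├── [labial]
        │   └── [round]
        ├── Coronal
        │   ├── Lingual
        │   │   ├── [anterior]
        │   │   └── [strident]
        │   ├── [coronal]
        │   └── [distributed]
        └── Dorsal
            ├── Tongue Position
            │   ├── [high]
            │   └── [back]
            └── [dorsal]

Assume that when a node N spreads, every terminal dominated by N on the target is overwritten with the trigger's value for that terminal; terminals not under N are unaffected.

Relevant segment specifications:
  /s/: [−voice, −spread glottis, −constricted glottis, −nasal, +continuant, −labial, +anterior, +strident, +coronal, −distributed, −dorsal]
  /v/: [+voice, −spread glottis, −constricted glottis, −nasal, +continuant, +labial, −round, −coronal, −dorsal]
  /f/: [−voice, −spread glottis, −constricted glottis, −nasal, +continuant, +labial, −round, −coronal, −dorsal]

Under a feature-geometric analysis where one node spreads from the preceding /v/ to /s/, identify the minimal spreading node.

Place

/s/ and [f] differ in [labial], [round], [coronal], [anterior], [distributed], [strident]; every other specified feature is identical.
The smallest constituent containing every changed terminal is Place — each of its daughters lacks at least one of the affected features.
If Place spreads, every terminal under it takes /v/'s value, producing [f] as observed.
[voice], a feature on which the two segments disagree outside Place, is unchanged — nothing dominating it spread, and Place is the minimal sufficient constituent.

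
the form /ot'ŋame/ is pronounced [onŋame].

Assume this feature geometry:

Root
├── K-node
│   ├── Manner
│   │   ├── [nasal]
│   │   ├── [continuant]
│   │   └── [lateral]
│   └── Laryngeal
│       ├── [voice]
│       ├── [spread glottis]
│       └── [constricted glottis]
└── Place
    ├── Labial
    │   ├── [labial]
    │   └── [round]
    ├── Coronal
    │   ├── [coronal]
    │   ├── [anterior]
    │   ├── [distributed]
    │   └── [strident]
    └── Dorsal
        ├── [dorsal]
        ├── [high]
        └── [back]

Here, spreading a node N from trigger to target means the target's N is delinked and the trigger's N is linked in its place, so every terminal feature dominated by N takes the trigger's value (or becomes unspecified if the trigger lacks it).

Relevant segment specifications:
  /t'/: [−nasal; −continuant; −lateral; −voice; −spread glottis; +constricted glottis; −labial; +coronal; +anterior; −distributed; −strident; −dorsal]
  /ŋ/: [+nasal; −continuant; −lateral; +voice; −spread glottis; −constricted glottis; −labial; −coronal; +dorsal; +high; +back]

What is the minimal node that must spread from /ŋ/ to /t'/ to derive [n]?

K-node

Comparing /t'/ with its surface form [n], the features that change are [voice], [constricted glottis], [nasal].
The smallest constituent containing every changed terminal is K-node — each of its daughters lacks at least one of the affected features.
If K-node spreads, every terminal under it takes /ŋ/'s value, producing [n] as observed.
Had Root spread, [dorsal], [coronal] would have taken /ŋ/'s values; they stay as in /t'/, confirming the spreading constituent is exactly K-node.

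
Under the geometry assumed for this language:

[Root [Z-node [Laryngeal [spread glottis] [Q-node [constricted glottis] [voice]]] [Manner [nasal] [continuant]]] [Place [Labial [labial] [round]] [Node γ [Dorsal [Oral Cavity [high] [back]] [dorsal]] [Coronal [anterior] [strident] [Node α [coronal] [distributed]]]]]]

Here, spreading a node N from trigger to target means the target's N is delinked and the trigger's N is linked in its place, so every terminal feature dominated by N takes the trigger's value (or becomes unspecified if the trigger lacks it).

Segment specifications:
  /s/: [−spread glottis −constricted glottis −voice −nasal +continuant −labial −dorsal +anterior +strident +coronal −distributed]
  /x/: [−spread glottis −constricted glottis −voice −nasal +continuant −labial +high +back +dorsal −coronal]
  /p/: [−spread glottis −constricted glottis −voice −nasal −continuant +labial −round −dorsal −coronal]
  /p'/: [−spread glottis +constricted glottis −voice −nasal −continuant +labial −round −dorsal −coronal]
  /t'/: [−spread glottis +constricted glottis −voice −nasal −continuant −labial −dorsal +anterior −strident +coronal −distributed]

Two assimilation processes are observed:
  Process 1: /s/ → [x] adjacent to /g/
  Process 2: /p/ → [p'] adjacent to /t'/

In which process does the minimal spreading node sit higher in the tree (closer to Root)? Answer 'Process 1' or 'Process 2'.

Process 1

In Process 1, [coronal], [anterior], [distributed], [strident], [dorsal], [high], [back] change, so the minimal spreading node is Node γ at depth 2.
Process 2: the feature that changes is [constricted glottis]; the minimal node is [constricted glottis] (depth 4).
Node γ is closer to Root than [constricted glottis], so Process 1 spreads the higher node.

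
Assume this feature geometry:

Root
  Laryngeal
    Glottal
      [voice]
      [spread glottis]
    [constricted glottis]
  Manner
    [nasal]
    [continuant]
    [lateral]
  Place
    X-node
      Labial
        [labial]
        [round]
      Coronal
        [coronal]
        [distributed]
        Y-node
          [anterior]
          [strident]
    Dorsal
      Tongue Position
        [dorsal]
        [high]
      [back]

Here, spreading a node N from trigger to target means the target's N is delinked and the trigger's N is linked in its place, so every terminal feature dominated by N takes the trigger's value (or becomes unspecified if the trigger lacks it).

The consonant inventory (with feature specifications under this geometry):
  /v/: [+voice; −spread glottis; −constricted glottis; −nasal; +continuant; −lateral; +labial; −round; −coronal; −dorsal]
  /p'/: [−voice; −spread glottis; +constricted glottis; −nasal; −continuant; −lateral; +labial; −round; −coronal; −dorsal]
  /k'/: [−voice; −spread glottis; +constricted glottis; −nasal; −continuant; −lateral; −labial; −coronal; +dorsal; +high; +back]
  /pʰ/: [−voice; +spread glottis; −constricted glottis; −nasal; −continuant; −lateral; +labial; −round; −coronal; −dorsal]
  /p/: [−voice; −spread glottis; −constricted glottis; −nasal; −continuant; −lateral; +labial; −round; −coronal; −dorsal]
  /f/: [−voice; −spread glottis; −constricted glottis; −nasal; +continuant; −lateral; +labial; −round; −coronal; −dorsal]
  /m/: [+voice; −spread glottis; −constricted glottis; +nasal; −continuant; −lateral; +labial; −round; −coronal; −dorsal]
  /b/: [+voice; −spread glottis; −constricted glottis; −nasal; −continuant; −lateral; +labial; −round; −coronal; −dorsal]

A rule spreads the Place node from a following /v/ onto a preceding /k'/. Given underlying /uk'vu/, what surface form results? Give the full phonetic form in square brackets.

[up'vu]

Terminals under Place in this geometry: [labial], [round], [coronal], [distributed], [anterior], [strident], [dorsal], [high], [back].
Spreading Place from /v/ onto /k'/ replaces those values with /v/'s: [+labial], [−round], [−coronal], [−dorsal]. Features outside Place ([voice], [spread glottis], [constricted glottis], …) stay as in /k'/.
Among the inventory, only /p'/ has exactly this specification, giving the surface form [up'vu].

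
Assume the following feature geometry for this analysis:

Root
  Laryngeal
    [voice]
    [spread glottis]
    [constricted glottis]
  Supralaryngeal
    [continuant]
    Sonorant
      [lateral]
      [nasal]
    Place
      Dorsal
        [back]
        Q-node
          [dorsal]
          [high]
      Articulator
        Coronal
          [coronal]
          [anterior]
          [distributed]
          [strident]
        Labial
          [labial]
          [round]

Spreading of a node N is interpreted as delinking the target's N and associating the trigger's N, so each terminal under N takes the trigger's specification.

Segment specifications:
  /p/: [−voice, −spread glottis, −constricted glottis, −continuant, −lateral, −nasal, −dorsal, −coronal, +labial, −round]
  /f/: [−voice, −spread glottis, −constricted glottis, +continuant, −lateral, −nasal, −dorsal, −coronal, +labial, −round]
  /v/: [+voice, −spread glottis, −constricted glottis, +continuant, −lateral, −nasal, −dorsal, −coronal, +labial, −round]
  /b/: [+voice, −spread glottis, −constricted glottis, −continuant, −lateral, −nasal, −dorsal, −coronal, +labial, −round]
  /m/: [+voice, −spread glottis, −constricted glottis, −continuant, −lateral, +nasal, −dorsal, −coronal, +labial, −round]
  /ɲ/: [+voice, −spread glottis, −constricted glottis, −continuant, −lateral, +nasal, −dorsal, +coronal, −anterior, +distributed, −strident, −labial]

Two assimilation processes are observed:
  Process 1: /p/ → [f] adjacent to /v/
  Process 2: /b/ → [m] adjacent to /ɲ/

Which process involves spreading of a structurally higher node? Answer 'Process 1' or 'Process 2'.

Process 1: the feature that changes is [continuant]; the minimal node is [continuant] (depth 2).
Process 2 alters [nasal]; the lowest dominating node is [nasal] (depth 3 from Root).
Depth 2 < depth 3; Process 1 involves the structurally higher constituent [continuant].

Process 1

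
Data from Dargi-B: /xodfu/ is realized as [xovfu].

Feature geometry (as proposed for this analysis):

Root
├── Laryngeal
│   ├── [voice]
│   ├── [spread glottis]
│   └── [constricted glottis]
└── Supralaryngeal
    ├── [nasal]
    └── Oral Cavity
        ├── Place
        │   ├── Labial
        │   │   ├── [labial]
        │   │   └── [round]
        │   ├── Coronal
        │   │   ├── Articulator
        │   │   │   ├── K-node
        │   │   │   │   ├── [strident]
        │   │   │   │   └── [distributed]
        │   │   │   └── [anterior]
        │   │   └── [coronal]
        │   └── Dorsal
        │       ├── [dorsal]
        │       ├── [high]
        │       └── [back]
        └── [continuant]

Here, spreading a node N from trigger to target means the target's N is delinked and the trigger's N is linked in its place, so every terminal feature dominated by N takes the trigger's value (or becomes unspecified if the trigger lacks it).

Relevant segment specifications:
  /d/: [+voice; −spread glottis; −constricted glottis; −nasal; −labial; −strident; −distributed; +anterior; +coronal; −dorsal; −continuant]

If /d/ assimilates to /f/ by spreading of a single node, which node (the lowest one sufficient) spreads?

Oral Cavity

Comparing /d/ with its surface form [v], the features that change are [continuant], [labial], [round], [coronal], [anterior], [distributed], [strident].
These terminals are all dominated by Oral Cavity, and no proper subconstituent of Oral Cavity covers them all; Oral Cavity is their lowest common ancestor.
Spreading Oral Cavity from /f/ overwrites each of those terminals with /f/'s values, yielding exactly [v].
[voice] stays as in /d/ although /f/ differs there, so no node dominating it spread; among the remaining candidates Oral Cavity is the lowest that derives the output.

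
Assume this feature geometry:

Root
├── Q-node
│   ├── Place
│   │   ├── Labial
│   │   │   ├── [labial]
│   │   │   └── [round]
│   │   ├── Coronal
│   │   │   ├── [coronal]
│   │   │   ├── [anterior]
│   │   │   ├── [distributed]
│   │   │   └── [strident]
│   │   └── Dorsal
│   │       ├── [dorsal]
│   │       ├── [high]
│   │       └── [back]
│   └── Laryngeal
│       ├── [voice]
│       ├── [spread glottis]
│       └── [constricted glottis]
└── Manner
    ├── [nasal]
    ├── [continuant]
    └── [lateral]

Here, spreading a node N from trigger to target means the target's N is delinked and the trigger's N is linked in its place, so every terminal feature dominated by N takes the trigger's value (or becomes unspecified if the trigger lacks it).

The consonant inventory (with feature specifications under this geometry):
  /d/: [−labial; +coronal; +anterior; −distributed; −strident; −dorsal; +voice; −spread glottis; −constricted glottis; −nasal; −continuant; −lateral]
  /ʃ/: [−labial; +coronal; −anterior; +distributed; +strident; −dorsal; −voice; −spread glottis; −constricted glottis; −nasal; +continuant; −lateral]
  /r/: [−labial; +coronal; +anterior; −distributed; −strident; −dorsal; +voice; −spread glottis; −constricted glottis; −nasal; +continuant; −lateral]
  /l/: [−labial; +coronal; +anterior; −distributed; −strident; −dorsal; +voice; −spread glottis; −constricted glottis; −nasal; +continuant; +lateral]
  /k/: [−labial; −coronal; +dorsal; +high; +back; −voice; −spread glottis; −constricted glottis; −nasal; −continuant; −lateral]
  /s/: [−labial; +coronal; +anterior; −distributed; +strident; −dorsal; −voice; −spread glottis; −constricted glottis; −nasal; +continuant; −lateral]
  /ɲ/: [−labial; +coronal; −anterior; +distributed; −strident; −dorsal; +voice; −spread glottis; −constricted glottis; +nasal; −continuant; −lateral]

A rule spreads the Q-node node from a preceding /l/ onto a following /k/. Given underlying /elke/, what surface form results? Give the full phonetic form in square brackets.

Terminals under Q-node in this geometry: [labial], [round], [coronal], [anterior], [distributed], [strident], [dorsal], [high], [back], [voice], [spread glottis], [constricted glottis].
After delinking /k/'s Q-node and linking /l/'s, the affected terminals become [−labial], [+coronal], [+anterior], [−distributed], [−strident], [−dorsal], [+voice], [−spread glottis], [−constricted glottis]; [nasal], [continuant], [lateral] (outside Q-node) are retained from /k/.
The resulting bundle matches /d/ in the inventory; substituting it for /k/ gives [elde].

[elde]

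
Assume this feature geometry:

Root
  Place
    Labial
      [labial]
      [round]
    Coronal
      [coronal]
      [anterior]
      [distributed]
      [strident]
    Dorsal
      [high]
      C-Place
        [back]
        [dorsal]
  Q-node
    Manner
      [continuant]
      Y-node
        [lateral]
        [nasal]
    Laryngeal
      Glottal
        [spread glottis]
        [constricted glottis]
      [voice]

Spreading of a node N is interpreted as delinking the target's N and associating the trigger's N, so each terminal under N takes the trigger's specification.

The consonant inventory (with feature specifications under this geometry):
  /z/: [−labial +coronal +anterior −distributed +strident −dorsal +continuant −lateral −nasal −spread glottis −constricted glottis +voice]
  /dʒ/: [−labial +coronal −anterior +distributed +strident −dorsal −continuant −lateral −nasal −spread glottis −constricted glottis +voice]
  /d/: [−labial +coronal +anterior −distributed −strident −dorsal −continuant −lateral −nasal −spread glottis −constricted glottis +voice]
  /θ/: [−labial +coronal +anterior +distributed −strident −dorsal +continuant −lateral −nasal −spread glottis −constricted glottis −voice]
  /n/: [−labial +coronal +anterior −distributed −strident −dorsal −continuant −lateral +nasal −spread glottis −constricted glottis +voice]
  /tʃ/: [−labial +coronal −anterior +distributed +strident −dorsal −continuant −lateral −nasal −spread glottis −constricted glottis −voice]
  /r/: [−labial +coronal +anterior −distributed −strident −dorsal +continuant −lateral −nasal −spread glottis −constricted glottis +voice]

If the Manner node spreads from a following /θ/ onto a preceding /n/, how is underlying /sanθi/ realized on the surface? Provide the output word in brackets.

Terminals under Manner in this geometry: [continuant], [lateral], [nasal].
Spreading Manner from /θ/ onto /n/ replaces those values with /θ/'s: [+continuant], [−lateral], [−nasal]. Features outside Manner ([labial], [coronal], [anterior], …) stay as in /n/.
Among the inventory, only /r/ has exactly this specification, giving the surface form [sarθi].

[sarθi]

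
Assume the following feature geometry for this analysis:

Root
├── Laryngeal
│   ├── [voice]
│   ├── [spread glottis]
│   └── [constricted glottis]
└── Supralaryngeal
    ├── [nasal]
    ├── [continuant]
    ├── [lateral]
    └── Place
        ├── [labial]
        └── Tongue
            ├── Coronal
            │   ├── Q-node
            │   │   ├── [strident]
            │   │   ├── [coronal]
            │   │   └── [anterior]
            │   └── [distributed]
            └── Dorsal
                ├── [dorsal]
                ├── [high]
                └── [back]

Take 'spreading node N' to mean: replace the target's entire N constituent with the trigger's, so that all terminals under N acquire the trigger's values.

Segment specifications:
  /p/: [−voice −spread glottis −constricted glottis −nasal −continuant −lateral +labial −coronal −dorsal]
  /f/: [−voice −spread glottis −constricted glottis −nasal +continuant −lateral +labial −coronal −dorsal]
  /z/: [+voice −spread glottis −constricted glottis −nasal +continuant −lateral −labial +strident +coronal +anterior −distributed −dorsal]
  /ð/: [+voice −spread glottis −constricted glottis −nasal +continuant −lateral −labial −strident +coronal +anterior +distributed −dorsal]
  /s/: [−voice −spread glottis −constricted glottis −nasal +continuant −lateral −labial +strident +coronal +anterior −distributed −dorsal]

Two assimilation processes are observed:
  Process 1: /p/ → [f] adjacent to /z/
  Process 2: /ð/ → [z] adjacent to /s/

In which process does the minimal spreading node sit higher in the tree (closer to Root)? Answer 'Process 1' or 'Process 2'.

Process 1

Process 1 alters [continuant]; the lowest dominating node is [continuant] (depth 2 from Root).
In Process 2, [distributed], [strident] change, so the minimal spreading node is Coronal at depth 4.
Depth 2 < depth 4; Process 1 involves the structurally higher constituent [continuant].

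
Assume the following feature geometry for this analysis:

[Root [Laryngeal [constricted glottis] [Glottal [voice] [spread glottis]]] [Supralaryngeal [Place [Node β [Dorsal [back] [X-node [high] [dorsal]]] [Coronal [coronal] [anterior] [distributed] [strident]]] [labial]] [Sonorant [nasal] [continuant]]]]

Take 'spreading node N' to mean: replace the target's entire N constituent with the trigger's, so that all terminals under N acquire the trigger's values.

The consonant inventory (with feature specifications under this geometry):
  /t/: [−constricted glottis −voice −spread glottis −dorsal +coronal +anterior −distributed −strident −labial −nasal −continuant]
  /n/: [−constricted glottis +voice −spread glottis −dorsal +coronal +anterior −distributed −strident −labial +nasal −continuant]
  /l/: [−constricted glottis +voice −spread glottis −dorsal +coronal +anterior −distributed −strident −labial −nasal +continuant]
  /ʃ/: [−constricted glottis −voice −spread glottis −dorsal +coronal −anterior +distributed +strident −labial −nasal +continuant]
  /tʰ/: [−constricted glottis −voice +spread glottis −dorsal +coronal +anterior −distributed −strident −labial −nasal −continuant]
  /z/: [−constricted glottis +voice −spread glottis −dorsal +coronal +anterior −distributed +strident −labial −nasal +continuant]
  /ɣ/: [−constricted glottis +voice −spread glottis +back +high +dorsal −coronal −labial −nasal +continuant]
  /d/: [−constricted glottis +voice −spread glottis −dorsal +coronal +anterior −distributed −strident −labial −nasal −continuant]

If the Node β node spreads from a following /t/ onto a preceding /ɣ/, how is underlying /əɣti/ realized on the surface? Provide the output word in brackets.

Terminals under Node β in this geometry: [back], [high], [dorsal], [coronal], [anterior], [distributed], [strident].
After delinking /ɣ/'s Node β and linking /t/'s, the affected terminals become [−dorsal], [+coronal], [+anterior], [−distributed], [−strident]; [constricted glottis], [voice], [spread glottis], … (outside Node β) are retained from /ɣ/.
The resulting bundle matches /l/ in the inventory; substituting it for /ɣ/ gives [əlti].

[əlti]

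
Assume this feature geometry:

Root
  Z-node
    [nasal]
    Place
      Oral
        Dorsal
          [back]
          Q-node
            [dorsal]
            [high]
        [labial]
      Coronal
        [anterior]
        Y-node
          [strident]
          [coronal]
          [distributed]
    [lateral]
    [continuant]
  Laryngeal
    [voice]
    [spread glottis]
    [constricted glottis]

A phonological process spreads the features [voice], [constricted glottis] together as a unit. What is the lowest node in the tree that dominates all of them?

Laryngeal

[voice] is immediately dominated by Laryngeal.
[constricted glottis] is immediately dominated by Laryngeal.
Laryngeal is the lowest common ancestor — every listed feature sits under it, and no single subconstituent of Laryngeal covers them all.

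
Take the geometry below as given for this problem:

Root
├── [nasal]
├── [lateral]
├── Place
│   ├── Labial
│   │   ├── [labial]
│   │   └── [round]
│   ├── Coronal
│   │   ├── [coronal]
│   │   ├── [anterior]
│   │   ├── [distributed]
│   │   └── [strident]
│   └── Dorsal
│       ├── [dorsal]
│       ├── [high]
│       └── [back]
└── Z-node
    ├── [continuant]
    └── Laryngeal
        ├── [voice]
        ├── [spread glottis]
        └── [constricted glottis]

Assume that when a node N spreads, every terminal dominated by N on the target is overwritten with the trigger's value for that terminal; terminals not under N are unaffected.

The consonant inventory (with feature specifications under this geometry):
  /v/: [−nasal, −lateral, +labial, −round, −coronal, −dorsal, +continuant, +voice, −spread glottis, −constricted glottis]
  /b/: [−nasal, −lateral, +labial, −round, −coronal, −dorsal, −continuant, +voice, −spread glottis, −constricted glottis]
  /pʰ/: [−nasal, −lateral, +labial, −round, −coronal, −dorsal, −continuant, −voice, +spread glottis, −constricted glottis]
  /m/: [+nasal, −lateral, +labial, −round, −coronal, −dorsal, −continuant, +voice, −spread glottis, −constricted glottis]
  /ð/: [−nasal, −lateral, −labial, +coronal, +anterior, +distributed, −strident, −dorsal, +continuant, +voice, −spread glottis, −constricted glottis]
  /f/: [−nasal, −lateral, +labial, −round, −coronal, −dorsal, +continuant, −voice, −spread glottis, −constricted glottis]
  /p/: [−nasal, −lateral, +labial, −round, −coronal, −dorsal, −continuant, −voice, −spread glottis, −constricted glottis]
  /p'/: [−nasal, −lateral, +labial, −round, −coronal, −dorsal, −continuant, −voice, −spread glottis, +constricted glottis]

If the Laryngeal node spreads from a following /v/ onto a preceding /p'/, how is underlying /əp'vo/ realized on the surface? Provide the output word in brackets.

[əbvo]

Laryngeal immediately or transitively dominates [voice], [spread glottis], [constricted glottis].
Spreading Laryngeal from /v/ onto /p'/ replaces those values with /v/'s: [+voice], [−spread glottis], [−constricted glottis]. Features outside Laryngeal ([nasal], [lateral], [labial], …) stay as in /p'/.
Among the inventory, only /b/ has exactly this specification, giving the surface form [əbvo].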